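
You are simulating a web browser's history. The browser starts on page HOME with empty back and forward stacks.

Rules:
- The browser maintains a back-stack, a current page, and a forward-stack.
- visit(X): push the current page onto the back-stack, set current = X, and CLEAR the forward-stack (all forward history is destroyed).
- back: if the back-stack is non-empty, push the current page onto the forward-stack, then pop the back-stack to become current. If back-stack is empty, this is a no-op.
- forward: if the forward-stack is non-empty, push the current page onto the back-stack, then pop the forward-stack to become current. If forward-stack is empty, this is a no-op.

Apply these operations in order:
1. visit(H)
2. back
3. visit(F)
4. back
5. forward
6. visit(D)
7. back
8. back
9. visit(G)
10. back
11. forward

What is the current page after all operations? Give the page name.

Answer: G

Derivation:
After 1 (visit(H)): cur=H back=1 fwd=0
After 2 (back): cur=HOME back=0 fwd=1
After 3 (visit(F)): cur=F back=1 fwd=0
After 4 (back): cur=HOME back=0 fwd=1
After 5 (forward): cur=F back=1 fwd=0
After 6 (visit(D)): cur=D back=2 fwd=0
After 7 (back): cur=F back=1 fwd=1
After 8 (back): cur=HOME back=0 fwd=2
After 9 (visit(G)): cur=G back=1 fwd=0
After 10 (back): cur=HOME back=0 fwd=1
After 11 (forward): cur=G back=1 fwd=0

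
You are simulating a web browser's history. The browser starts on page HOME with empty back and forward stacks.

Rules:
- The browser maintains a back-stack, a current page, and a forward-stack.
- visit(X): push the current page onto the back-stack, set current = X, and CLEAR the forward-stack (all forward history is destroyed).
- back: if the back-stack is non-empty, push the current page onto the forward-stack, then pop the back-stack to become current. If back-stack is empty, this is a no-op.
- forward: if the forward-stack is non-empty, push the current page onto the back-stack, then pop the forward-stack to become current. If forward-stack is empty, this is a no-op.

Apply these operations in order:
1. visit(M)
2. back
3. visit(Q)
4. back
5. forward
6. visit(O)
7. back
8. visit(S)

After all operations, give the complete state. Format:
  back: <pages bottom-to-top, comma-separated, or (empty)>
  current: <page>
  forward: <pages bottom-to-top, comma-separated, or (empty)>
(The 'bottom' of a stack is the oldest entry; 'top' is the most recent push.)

After 1 (visit(M)): cur=M back=1 fwd=0
After 2 (back): cur=HOME back=0 fwd=1
After 3 (visit(Q)): cur=Q back=1 fwd=0
After 4 (back): cur=HOME back=0 fwd=1
After 5 (forward): cur=Q back=1 fwd=0
After 6 (visit(O)): cur=O back=2 fwd=0
After 7 (back): cur=Q back=1 fwd=1
After 8 (visit(S)): cur=S back=2 fwd=0

Answer: back: HOME,Q
current: S
forward: (empty)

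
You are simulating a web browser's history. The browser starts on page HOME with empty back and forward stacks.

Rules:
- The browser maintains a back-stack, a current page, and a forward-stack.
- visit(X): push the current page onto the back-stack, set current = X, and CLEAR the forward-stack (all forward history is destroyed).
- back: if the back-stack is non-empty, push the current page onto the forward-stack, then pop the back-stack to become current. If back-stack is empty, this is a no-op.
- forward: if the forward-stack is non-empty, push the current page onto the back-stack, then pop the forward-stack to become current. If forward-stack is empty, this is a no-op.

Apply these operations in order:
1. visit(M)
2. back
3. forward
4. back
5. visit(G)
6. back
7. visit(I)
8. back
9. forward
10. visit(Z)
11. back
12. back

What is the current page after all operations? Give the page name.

After 1 (visit(M)): cur=M back=1 fwd=0
After 2 (back): cur=HOME back=0 fwd=1
After 3 (forward): cur=M back=1 fwd=0
After 4 (back): cur=HOME back=0 fwd=1
After 5 (visit(G)): cur=G back=1 fwd=0
After 6 (back): cur=HOME back=0 fwd=1
After 7 (visit(I)): cur=I back=1 fwd=0
After 8 (back): cur=HOME back=0 fwd=1
After 9 (forward): cur=I back=1 fwd=0
After 10 (visit(Z)): cur=Z back=2 fwd=0
After 11 (back): cur=I back=1 fwd=1
After 12 (back): cur=HOME back=0 fwd=2

Answer: HOME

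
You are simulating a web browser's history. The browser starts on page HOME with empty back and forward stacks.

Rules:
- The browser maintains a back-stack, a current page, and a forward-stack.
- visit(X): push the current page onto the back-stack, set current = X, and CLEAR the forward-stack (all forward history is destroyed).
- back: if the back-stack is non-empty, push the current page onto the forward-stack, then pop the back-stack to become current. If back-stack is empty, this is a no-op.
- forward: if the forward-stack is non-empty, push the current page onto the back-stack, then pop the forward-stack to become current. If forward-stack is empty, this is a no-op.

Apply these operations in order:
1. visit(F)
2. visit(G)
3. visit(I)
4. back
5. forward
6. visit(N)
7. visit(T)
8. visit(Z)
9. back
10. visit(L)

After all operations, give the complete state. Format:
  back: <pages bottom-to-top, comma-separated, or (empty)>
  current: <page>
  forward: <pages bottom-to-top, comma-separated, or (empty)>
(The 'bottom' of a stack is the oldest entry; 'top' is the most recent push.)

Answer: back: HOME,F,G,I,N,T
current: L
forward: (empty)

Derivation:
After 1 (visit(F)): cur=F back=1 fwd=0
After 2 (visit(G)): cur=G back=2 fwd=0
After 3 (visit(I)): cur=I back=3 fwd=0
After 4 (back): cur=G back=2 fwd=1
After 5 (forward): cur=I back=3 fwd=0
After 6 (visit(N)): cur=N back=4 fwd=0
After 7 (visit(T)): cur=T back=5 fwd=0
After 8 (visit(Z)): cur=Z back=6 fwd=0
After 9 (back): cur=T back=5 fwd=1
After 10 (visit(L)): cur=L back=6 fwd=0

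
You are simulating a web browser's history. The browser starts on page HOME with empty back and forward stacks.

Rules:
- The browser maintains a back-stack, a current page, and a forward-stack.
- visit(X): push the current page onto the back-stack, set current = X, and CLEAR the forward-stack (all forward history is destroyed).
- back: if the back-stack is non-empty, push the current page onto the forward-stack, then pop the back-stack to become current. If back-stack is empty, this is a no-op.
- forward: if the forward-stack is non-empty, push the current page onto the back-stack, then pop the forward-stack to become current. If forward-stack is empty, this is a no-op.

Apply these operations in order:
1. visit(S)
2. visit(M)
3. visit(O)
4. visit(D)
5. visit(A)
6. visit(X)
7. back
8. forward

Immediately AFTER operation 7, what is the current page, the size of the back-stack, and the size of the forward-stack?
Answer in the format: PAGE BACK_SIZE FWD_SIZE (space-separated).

After 1 (visit(S)): cur=S back=1 fwd=0
After 2 (visit(M)): cur=M back=2 fwd=0
After 3 (visit(O)): cur=O back=3 fwd=0
After 4 (visit(D)): cur=D back=4 fwd=0
After 5 (visit(A)): cur=A back=5 fwd=0
After 6 (visit(X)): cur=X back=6 fwd=0
After 7 (back): cur=A back=5 fwd=1

A 5 1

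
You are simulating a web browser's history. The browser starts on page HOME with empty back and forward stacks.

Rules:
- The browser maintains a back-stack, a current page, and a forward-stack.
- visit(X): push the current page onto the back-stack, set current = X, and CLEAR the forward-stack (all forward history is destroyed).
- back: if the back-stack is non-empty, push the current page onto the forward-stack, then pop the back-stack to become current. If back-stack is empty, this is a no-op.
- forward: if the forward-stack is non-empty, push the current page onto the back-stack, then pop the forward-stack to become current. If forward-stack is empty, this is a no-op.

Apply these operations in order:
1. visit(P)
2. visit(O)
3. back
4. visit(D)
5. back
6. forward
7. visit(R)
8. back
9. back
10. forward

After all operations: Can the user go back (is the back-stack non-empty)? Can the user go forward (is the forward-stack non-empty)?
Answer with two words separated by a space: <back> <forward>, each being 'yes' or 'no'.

Answer: yes yes

Derivation:
After 1 (visit(P)): cur=P back=1 fwd=0
After 2 (visit(O)): cur=O back=2 fwd=0
After 3 (back): cur=P back=1 fwd=1
After 4 (visit(D)): cur=D back=2 fwd=0
After 5 (back): cur=P back=1 fwd=1
After 6 (forward): cur=D back=2 fwd=0
After 7 (visit(R)): cur=R back=3 fwd=0
After 8 (back): cur=D back=2 fwd=1
After 9 (back): cur=P back=1 fwd=2
After 10 (forward): cur=D back=2 fwd=1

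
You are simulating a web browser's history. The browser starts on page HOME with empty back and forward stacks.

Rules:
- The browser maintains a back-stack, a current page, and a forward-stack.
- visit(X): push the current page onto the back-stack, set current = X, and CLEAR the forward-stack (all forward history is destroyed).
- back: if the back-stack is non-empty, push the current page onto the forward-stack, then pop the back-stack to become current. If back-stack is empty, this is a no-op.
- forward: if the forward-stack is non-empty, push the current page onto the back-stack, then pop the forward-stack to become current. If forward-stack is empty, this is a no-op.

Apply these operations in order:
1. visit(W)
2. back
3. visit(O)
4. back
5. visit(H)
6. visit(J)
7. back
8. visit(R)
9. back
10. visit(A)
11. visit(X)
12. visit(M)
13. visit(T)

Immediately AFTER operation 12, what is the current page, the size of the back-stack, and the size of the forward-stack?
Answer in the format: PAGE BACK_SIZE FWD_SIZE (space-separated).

After 1 (visit(W)): cur=W back=1 fwd=0
After 2 (back): cur=HOME back=0 fwd=1
After 3 (visit(O)): cur=O back=1 fwd=0
After 4 (back): cur=HOME back=0 fwd=1
After 5 (visit(H)): cur=H back=1 fwd=0
After 6 (visit(J)): cur=J back=2 fwd=0
After 7 (back): cur=H back=1 fwd=1
After 8 (visit(R)): cur=R back=2 fwd=0
After 9 (back): cur=H back=1 fwd=1
After 10 (visit(A)): cur=A back=2 fwd=0
After 11 (visit(X)): cur=X back=3 fwd=0
After 12 (visit(M)): cur=M back=4 fwd=0

M 4 0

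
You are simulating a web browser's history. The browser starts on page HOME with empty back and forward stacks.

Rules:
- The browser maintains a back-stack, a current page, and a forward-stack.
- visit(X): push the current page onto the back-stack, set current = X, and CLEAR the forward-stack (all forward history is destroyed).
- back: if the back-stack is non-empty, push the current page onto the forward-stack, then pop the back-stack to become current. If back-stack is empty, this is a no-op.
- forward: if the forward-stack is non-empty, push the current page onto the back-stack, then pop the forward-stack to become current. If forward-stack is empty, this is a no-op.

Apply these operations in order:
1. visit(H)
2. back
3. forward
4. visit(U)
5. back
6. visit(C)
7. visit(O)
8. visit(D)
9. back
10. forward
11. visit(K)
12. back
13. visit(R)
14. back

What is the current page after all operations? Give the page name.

After 1 (visit(H)): cur=H back=1 fwd=0
After 2 (back): cur=HOME back=0 fwd=1
After 3 (forward): cur=H back=1 fwd=0
After 4 (visit(U)): cur=U back=2 fwd=0
After 5 (back): cur=H back=1 fwd=1
After 6 (visit(C)): cur=C back=2 fwd=0
After 7 (visit(O)): cur=O back=3 fwd=0
After 8 (visit(D)): cur=D back=4 fwd=0
After 9 (back): cur=O back=3 fwd=1
After 10 (forward): cur=D back=4 fwd=0
After 11 (visit(K)): cur=K back=5 fwd=0
After 12 (back): cur=D back=4 fwd=1
After 13 (visit(R)): cur=R back=5 fwd=0
After 14 (back): cur=D back=4 fwd=1

Answer: D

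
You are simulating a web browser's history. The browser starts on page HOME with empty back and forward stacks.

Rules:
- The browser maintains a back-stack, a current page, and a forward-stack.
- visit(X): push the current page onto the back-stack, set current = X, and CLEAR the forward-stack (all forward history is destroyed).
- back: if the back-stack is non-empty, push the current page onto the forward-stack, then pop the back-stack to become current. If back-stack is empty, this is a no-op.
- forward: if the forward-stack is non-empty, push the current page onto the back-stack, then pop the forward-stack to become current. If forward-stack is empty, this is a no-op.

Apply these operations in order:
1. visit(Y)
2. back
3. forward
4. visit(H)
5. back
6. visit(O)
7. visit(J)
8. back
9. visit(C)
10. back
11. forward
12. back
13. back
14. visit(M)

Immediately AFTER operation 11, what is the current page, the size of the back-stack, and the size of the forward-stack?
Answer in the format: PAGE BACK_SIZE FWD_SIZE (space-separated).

After 1 (visit(Y)): cur=Y back=1 fwd=0
After 2 (back): cur=HOME back=0 fwd=1
After 3 (forward): cur=Y back=1 fwd=0
After 4 (visit(H)): cur=H back=2 fwd=0
After 5 (back): cur=Y back=1 fwd=1
After 6 (visit(O)): cur=O back=2 fwd=0
After 7 (visit(J)): cur=J back=3 fwd=0
After 8 (back): cur=O back=2 fwd=1
After 9 (visit(C)): cur=C back=3 fwd=0
After 10 (back): cur=O back=2 fwd=1
After 11 (forward): cur=C back=3 fwd=0

C 3 0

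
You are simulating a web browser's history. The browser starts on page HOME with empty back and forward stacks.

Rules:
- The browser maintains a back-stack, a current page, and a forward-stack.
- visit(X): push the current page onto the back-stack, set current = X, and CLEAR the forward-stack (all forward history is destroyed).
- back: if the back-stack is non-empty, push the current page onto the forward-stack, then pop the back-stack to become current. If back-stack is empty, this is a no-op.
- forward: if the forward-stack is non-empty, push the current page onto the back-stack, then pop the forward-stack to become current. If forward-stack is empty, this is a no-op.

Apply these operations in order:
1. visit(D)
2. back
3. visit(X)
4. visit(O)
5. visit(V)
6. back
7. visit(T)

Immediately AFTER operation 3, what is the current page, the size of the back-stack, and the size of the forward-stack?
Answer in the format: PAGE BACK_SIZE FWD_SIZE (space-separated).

After 1 (visit(D)): cur=D back=1 fwd=0
After 2 (back): cur=HOME back=0 fwd=1
After 3 (visit(X)): cur=X back=1 fwd=0

X 1 0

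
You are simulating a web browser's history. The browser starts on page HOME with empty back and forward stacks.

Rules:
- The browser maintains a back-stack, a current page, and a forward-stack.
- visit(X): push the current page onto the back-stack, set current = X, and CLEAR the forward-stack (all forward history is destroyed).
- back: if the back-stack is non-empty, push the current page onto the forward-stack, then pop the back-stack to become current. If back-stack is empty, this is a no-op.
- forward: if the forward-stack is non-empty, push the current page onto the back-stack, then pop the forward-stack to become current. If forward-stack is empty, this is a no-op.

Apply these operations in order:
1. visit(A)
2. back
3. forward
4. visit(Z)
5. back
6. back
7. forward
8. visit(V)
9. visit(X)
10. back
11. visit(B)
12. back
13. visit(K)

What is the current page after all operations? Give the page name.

Answer: K

Derivation:
After 1 (visit(A)): cur=A back=1 fwd=0
After 2 (back): cur=HOME back=0 fwd=1
After 3 (forward): cur=A back=1 fwd=0
After 4 (visit(Z)): cur=Z back=2 fwd=0
After 5 (back): cur=A back=1 fwd=1
After 6 (back): cur=HOME back=0 fwd=2
After 7 (forward): cur=A back=1 fwd=1
After 8 (visit(V)): cur=V back=2 fwd=0
After 9 (visit(X)): cur=X back=3 fwd=0
After 10 (back): cur=V back=2 fwd=1
After 11 (visit(B)): cur=B back=3 fwd=0
After 12 (back): cur=V back=2 fwd=1
After 13 (visit(K)): cur=K back=3 fwd=0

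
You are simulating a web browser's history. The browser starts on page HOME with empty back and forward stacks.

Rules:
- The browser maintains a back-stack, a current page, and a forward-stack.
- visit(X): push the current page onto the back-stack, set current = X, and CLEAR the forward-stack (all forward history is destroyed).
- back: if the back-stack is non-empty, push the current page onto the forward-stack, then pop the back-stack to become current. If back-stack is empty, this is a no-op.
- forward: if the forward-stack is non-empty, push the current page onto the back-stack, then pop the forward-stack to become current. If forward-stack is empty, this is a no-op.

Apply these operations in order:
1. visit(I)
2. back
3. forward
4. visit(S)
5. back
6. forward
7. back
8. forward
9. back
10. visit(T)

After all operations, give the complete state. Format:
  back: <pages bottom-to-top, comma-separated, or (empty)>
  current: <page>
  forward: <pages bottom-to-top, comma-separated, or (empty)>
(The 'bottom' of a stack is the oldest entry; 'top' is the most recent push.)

After 1 (visit(I)): cur=I back=1 fwd=0
After 2 (back): cur=HOME back=0 fwd=1
After 3 (forward): cur=I back=1 fwd=0
After 4 (visit(S)): cur=S back=2 fwd=0
After 5 (back): cur=I back=1 fwd=1
After 6 (forward): cur=S back=2 fwd=0
After 7 (back): cur=I back=1 fwd=1
After 8 (forward): cur=S back=2 fwd=0
After 9 (back): cur=I back=1 fwd=1
After 10 (visit(T)): cur=T back=2 fwd=0

Answer: back: HOME,I
current: T
forward: (empty)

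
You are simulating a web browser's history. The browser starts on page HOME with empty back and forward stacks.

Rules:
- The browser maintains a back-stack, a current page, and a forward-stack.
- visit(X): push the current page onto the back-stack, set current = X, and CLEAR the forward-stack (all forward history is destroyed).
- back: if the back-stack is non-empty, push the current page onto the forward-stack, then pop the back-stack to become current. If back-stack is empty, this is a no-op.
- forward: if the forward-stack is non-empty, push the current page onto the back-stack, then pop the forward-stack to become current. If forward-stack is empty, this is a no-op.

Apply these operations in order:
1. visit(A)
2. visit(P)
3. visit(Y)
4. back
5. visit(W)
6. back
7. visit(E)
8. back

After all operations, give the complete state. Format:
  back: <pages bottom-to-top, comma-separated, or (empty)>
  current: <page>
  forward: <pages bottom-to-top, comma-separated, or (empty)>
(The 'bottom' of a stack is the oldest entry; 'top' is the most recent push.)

After 1 (visit(A)): cur=A back=1 fwd=0
After 2 (visit(P)): cur=P back=2 fwd=0
After 3 (visit(Y)): cur=Y back=3 fwd=0
After 4 (back): cur=P back=2 fwd=1
After 5 (visit(W)): cur=W back=3 fwd=0
After 6 (back): cur=P back=2 fwd=1
After 7 (visit(E)): cur=E back=3 fwd=0
After 8 (back): cur=P back=2 fwd=1

Answer: back: HOME,A
current: P
forward: E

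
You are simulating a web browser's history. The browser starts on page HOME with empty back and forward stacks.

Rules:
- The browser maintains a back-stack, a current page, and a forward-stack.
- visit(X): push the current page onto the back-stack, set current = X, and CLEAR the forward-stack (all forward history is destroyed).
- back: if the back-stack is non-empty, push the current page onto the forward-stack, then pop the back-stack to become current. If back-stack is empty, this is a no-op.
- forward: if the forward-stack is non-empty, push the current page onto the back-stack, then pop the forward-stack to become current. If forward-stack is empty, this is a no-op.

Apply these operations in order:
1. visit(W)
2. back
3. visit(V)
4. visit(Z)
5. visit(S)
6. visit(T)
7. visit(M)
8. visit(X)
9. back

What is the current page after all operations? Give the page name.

Answer: M

Derivation:
After 1 (visit(W)): cur=W back=1 fwd=0
After 2 (back): cur=HOME back=0 fwd=1
After 3 (visit(V)): cur=V back=1 fwd=0
After 4 (visit(Z)): cur=Z back=2 fwd=0
After 5 (visit(S)): cur=S back=3 fwd=0
After 6 (visit(T)): cur=T back=4 fwd=0
After 7 (visit(M)): cur=M back=5 fwd=0
After 8 (visit(X)): cur=X back=6 fwd=0
After 9 (back): cur=M back=5 fwd=1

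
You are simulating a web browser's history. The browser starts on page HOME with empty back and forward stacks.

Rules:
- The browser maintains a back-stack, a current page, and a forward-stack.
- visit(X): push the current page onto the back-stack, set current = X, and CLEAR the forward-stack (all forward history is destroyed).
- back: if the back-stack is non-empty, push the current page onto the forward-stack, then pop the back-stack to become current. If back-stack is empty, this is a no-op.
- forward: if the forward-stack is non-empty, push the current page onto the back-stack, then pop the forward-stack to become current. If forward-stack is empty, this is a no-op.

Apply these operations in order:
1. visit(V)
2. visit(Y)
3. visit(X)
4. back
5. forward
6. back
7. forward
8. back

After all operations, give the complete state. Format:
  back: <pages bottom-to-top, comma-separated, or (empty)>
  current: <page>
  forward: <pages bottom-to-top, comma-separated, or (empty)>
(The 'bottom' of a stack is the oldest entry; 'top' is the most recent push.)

After 1 (visit(V)): cur=V back=1 fwd=0
After 2 (visit(Y)): cur=Y back=2 fwd=0
After 3 (visit(X)): cur=X back=3 fwd=0
After 4 (back): cur=Y back=2 fwd=1
After 5 (forward): cur=X back=3 fwd=0
After 6 (back): cur=Y back=2 fwd=1
After 7 (forward): cur=X back=3 fwd=0
After 8 (back): cur=Y back=2 fwd=1

Answer: back: HOME,V
current: Y
forward: X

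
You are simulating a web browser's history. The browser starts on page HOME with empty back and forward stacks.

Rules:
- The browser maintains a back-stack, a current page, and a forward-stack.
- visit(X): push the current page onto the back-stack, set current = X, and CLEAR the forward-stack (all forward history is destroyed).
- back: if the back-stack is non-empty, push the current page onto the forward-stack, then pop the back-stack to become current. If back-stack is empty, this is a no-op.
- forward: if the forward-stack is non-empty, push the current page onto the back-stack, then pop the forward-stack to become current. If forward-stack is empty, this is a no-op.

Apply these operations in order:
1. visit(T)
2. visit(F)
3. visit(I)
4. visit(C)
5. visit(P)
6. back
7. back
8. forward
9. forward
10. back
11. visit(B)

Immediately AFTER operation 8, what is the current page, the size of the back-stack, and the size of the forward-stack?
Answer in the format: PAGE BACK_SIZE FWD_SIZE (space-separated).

After 1 (visit(T)): cur=T back=1 fwd=0
After 2 (visit(F)): cur=F back=2 fwd=0
After 3 (visit(I)): cur=I back=3 fwd=0
After 4 (visit(C)): cur=C back=4 fwd=0
After 5 (visit(P)): cur=P back=5 fwd=0
After 6 (back): cur=C back=4 fwd=1
After 7 (back): cur=I back=3 fwd=2
After 8 (forward): cur=C back=4 fwd=1

C 4 1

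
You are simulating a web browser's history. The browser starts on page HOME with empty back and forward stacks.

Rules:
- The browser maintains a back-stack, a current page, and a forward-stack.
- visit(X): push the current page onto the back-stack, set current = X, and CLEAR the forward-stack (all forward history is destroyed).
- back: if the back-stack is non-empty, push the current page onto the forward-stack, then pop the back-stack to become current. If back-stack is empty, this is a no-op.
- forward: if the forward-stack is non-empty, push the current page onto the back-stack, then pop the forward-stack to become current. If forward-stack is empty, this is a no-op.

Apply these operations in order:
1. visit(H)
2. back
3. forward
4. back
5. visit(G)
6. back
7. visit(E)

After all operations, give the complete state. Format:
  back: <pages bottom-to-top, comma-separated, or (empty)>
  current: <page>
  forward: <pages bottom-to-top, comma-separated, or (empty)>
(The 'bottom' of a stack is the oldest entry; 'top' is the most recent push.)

Answer: back: HOME
current: E
forward: (empty)

Derivation:
After 1 (visit(H)): cur=H back=1 fwd=0
After 2 (back): cur=HOME back=0 fwd=1
After 3 (forward): cur=H back=1 fwd=0
After 4 (back): cur=HOME back=0 fwd=1
After 5 (visit(G)): cur=G back=1 fwd=0
After 6 (back): cur=HOME back=0 fwd=1
After 7 (visit(E)): cur=E back=1 fwd=0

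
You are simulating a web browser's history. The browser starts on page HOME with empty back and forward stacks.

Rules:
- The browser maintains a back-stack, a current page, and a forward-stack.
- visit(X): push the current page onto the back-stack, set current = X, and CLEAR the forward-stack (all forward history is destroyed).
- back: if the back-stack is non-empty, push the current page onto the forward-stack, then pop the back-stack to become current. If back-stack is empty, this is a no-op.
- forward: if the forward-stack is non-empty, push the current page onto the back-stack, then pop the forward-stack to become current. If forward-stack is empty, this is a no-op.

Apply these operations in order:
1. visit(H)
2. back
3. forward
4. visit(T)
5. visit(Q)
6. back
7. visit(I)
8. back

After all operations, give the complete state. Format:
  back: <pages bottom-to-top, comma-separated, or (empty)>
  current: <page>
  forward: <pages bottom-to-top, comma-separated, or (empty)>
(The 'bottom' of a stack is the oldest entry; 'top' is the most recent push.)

Answer: back: HOME,H
current: T
forward: I

Derivation:
After 1 (visit(H)): cur=H back=1 fwd=0
After 2 (back): cur=HOME back=0 fwd=1
After 3 (forward): cur=H back=1 fwd=0
After 4 (visit(T)): cur=T back=2 fwd=0
After 5 (visit(Q)): cur=Q back=3 fwd=0
After 6 (back): cur=T back=2 fwd=1
After 7 (visit(I)): cur=I back=3 fwd=0
After 8 (back): cur=T back=2 fwd=1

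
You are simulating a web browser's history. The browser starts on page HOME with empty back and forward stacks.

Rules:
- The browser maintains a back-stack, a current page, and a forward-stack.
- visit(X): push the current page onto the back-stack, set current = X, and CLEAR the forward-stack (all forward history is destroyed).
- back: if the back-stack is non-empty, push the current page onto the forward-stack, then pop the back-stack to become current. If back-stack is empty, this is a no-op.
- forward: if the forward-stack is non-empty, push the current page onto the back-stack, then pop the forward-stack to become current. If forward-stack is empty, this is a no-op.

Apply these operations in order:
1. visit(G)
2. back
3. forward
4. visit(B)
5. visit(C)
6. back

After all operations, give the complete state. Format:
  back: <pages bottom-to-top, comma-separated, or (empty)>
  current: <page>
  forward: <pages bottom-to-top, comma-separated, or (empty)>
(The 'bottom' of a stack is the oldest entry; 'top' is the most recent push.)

Answer: back: HOME,G
current: B
forward: C

Derivation:
After 1 (visit(G)): cur=G back=1 fwd=0
After 2 (back): cur=HOME back=0 fwd=1
After 3 (forward): cur=G back=1 fwd=0
After 4 (visit(B)): cur=B back=2 fwd=0
After 5 (visit(C)): cur=C back=3 fwd=0
After 6 (back): cur=B back=2 fwd=1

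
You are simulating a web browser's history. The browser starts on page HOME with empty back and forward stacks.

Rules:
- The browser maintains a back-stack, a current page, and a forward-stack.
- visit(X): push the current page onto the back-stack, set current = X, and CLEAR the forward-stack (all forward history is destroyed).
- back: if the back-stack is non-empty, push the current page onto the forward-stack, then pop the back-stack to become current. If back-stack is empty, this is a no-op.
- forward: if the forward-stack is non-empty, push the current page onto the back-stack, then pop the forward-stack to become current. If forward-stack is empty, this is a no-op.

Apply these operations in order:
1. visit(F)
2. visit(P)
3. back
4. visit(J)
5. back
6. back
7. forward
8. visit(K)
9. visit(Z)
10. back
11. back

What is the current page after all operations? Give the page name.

Answer: F

Derivation:
After 1 (visit(F)): cur=F back=1 fwd=0
After 2 (visit(P)): cur=P back=2 fwd=0
After 3 (back): cur=F back=1 fwd=1
After 4 (visit(J)): cur=J back=2 fwd=0
After 5 (back): cur=F back=1 fwd=1
After 6 (back): cur=HOME back=0 fwd=2
After 7 (forward): cur=F back=1 fwd=1
After 8 (visit(K)): cur=K back=2 fwd=0
After 9 (visit(Z)): cur=Z back=3 fwd=0
After 10 (back): cur=K back=2 fwd=1
After 11 (back): cur=F back=1 fwd=2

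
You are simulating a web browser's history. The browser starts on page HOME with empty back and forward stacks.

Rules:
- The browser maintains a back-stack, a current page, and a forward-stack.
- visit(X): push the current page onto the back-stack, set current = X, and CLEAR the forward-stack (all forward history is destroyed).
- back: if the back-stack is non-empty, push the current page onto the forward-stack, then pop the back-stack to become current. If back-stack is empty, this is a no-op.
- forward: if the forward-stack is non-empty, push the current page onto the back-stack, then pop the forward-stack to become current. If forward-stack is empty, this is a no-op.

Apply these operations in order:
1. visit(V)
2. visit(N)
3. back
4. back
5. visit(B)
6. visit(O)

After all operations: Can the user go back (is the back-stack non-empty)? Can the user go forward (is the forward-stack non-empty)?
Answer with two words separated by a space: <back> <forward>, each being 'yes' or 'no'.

After 1 (visit(V)): cur=V back=1 fwd=0
After 2 (visit(N)): cur=N back=2 fwd=0
After 3 (back): cur=V back=1 fwd=1
After 4 (back): cur=HOME back=0 fwd=2
After 5 (visit(B)): cur=B back=1 fwd=0
After 6 (visit(O)): cur=O back=2 fwd=0

Answer: yes no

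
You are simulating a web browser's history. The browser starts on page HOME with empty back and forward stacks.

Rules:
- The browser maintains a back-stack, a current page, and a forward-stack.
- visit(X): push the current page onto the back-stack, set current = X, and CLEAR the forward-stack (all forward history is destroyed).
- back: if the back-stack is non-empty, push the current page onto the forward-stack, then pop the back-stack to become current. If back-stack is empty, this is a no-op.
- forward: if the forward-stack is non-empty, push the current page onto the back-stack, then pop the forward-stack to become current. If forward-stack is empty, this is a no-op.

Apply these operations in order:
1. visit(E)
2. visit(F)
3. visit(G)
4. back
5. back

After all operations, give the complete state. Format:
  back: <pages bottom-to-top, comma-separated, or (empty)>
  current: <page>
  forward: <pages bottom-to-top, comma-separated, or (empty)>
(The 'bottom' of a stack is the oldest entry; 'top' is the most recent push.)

Answer: back: HOME
current: E
forward: G,F

Derivation:
After 1 (visit(E)): cur=E back=1 fwd=0
After 2 (visit(F)): cur=F back=2 fwd=0
After 3 (visit(G)): cur=G back=3 fwd=0
After 4 (back): cur=F back=2 fwd=1
After 5 (back): cur=E back=1 fwd=2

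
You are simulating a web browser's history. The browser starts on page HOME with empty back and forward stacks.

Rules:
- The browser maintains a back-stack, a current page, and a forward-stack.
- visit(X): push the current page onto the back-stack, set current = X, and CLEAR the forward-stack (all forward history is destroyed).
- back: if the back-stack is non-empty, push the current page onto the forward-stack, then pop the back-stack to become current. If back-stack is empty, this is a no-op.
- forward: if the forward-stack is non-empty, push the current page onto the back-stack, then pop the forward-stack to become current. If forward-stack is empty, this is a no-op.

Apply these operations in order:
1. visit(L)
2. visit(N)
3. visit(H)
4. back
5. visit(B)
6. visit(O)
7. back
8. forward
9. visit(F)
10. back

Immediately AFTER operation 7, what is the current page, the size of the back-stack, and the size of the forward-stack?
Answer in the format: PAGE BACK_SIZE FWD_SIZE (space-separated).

After 1 (visit(L)): cur=L back=1 fwd=0
After 2 (visit(N)): cur=N back=2 fwd=0
After 3 (visit(H)): cur=H back=3 fwd=0
After 4 (back): cur=N back=2 fwd=1
After 5 (visit(B)): cur=B back=3 fwd=0
After 6 (visit(O)): cur=O back=4 fwd=0
After 7 (back): cur=B back=3 fwd=1

B 3 1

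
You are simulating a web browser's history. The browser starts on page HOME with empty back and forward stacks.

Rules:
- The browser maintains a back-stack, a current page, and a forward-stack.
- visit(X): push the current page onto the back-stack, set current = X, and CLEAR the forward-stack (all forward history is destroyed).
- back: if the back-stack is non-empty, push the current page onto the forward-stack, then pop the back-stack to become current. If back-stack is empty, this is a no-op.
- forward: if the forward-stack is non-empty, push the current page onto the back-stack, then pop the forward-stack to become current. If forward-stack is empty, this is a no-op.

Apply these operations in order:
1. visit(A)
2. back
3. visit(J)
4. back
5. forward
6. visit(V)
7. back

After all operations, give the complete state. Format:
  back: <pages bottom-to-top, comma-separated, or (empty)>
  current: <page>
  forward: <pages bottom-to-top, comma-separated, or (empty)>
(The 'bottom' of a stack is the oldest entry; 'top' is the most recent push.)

After 1 (visit(A)): cur=A back=1 fwd=0
After 2 (back): cur=HOME back=0 fwd=1
After 3 (visit(J)): cur=J back=1 fwd=0
After 4 (back): cur=HOME back=0 fwd=1
After 5 (forward): cur=J back=1 fwd=0
After 6 (visit(V)): cur=V back=2 fwd=0
After 7 (back): cur=J back=1 fwd=1

Answer: back: HOME
current: J
forward: V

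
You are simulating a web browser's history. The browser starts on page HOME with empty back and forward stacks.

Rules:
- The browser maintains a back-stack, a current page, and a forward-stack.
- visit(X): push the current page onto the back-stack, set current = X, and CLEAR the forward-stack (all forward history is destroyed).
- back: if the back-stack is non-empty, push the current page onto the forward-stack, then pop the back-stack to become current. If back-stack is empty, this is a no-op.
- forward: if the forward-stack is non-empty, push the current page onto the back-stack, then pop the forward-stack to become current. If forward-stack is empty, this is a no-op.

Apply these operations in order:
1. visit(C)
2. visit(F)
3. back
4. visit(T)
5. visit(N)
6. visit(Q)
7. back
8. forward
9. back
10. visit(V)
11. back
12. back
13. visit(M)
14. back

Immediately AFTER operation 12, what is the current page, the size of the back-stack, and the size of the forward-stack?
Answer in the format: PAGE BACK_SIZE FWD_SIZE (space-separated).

After 1 (visit(C)): cur=C back=1 fwd=0
After 2 (visit(F)): cur=F back=2 fwd=0
After 3 (back): cur=C back=1 fwd=1
After 4 (visit(T)): cur=T back=2 fwd=0
After 5 (visit(N)): cur=N back=3 fwd=0
After 6 (visit(Q)): cur=Q back=4 fwd=0
After 7 (back): cur=N back=3 fwd=1
After 8 (forward): cur=Q back=4 fwd=0
After 9 (back): cur=N back=3 fwd=1
After 10 (visit(V)): cur=V back=4 fwd=0
After 11 (back): cur=N back=3 fwd=1
After 12 (back): cur=T back=2 fwd=2

T 2 2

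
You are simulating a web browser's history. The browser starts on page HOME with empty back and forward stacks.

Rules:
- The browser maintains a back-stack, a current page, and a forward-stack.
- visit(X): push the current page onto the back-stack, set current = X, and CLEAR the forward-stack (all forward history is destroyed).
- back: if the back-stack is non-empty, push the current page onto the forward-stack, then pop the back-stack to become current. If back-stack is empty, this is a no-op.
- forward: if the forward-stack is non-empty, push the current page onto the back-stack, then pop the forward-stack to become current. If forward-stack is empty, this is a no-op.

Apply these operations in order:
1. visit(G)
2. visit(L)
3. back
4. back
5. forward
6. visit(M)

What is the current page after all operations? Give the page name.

After 1 (visit(G)): cur=G back=1 fwd=0
After 2 (visit(L)): cur=L back=2 fwd=0
After 3 (back): cur=G back=1 fwd=1
After 4 (back): cur=HOME back=0 fwd=2
After 5 (forward): cur=G back=1 fwd=1
After 6 (visit(M)): cur=M back=2 fwd=0

Answer: M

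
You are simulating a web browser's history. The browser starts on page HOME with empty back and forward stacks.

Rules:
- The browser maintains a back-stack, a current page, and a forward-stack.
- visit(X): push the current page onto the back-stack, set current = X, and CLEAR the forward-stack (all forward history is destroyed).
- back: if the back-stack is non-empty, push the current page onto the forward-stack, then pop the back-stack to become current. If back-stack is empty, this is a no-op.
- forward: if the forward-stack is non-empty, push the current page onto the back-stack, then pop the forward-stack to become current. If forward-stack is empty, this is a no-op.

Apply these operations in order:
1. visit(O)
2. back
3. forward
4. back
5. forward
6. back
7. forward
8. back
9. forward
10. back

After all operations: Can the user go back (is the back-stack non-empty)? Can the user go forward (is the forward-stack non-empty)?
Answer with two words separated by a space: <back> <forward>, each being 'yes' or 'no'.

Answer: no yes

Derivation:
After 1 (visit(O)): cur=O back=1 fwd=0
After 2 (back): cur=HOME back=0 fwd=1
After 3 (forward): cur=O back=1 fwd=0
After 4 (back): cur=HOME back=0 fwd=1
After 5 (forward): cur=O back=1 fwd=0
After 6 (back): cur=HOME back=0 fwd=1
After 7 (forward): cur=O back=1 fwd=0
After 8 (back): cur=HOME back=0 fwd=1
After 9 (forward): cur=O back=1 fwd=0
After 10 (back): cur=HOME back=0 fwd=1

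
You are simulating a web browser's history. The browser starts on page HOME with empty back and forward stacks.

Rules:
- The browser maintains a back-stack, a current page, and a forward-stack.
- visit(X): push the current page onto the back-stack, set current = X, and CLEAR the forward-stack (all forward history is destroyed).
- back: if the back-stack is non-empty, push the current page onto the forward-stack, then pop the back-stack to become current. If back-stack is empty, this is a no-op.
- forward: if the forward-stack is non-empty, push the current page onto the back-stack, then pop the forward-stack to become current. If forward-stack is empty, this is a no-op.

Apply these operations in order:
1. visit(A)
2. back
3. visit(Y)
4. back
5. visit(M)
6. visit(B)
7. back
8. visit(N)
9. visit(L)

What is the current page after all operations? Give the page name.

Answer: L

Derivation:
After 1 (visit(A)): cur=A back=1 fwd=0
After 2 (back): cur=HOME back=0 fwd=1
After 3 (visit(Y)): cur=Y back=1 fwd=0
After 4 (back): cur=HOME back=0 fwd=1
After 5 (visit(M)): cur=M back=1 fwd=0
After 6 (visit(B)): cur=B back=2 fwd=0
After 7 (back): cur=M back=1 fwd=1
After 8 (visit(N)): cur=N back=2 fwd=0
After 9 (visit(L)): cur=L back=3 fwd=0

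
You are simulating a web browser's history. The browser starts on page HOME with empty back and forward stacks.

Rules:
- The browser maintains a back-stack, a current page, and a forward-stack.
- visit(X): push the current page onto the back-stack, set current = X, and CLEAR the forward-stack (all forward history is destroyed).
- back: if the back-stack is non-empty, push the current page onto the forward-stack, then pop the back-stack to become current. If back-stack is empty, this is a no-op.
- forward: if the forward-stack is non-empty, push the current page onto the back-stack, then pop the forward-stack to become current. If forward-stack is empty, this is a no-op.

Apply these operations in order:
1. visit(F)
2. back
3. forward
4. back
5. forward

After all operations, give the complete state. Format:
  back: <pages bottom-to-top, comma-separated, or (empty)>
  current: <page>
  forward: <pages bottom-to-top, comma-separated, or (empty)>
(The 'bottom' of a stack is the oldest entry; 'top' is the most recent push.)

Answer: back: HOME
current: F
forward: (empty)

Derivation:
After 1 (visit(F)): cur=F back=1 fwd=0
After 2 (back): cur=HOME back=0 fwd=1
After 3 (forward): cur=F back=1 fwd=0
After 4 (back): cur=HOME back=0 fwd=1
After 5 (forward): cur=F back=1 fwd=0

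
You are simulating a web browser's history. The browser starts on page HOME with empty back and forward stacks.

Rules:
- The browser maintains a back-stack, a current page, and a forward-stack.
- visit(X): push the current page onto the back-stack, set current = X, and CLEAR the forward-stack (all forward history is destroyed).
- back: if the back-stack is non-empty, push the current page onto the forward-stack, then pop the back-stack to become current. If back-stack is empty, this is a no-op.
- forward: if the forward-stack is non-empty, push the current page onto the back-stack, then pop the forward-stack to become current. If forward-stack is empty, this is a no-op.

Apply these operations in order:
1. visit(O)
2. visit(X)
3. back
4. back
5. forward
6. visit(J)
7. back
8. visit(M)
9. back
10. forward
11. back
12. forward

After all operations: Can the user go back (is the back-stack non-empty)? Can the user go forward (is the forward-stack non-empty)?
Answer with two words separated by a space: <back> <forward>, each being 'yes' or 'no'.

After 1 (visit(O)): cur=O back=1 fwd=0
After 2 (visit(X)): cur=X back=2 fwd=0
After 3 (back): cur=O back=1 fwd=1
After 4 (back): cur=HOME back=0 fwd=2
After 5 (forward): cur=O back=1 fwd=1
After 6 (visit(J)): cur=J back=2 fwd=0
After 7 (back): cur=O back=1 fwd=1
After 8 (visit(M)): cur=M back=2 fwd=0
After 9 (back): cur=O back=1 fwd=1
After 10 (forward): cur=M back=2 fwd=0
After 11 (back): cur=O back=1 fwd=1
After 12 (forward): cur=M back=2 fwd=0

Answer: yes no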